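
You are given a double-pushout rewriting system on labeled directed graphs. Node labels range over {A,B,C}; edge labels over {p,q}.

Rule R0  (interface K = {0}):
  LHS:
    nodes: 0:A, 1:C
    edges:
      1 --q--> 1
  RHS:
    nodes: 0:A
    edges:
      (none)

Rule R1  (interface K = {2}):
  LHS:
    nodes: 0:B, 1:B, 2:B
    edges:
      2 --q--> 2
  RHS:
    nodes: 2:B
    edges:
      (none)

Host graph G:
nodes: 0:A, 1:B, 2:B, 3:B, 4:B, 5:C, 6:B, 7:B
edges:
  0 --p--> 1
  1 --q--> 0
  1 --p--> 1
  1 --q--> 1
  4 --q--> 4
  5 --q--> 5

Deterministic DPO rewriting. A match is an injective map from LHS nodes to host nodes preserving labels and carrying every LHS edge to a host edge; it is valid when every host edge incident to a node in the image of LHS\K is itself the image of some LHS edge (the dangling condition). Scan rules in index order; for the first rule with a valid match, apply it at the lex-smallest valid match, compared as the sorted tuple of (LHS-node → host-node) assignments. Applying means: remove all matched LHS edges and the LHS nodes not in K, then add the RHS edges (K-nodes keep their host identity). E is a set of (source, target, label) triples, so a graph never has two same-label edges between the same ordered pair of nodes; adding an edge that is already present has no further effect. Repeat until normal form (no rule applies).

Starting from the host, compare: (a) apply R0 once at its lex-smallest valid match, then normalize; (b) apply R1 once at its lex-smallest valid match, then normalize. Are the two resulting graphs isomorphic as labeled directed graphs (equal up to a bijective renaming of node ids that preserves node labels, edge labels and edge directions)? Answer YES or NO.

Answer: YES

Derivation:
branch R0-first: apply at {0↦0, 1↦5} → |E|=5, then 2 more step(s) → NF |V|=3 |E|=3 V={0:A, 1:B, 4:B} E=0-p->1 1-q->0 1-p->1
branch R1-first: apply at {0↦2, 1↦3, 2↦1} → |E|=5, then 2 more step(s) → NF |V|=3 |E|=3 V={0:A, 1:B, 4:B} E=0-p->1 1-q->0 1-p->1
graphs isomorphic (equal up to label-preserving node renaming)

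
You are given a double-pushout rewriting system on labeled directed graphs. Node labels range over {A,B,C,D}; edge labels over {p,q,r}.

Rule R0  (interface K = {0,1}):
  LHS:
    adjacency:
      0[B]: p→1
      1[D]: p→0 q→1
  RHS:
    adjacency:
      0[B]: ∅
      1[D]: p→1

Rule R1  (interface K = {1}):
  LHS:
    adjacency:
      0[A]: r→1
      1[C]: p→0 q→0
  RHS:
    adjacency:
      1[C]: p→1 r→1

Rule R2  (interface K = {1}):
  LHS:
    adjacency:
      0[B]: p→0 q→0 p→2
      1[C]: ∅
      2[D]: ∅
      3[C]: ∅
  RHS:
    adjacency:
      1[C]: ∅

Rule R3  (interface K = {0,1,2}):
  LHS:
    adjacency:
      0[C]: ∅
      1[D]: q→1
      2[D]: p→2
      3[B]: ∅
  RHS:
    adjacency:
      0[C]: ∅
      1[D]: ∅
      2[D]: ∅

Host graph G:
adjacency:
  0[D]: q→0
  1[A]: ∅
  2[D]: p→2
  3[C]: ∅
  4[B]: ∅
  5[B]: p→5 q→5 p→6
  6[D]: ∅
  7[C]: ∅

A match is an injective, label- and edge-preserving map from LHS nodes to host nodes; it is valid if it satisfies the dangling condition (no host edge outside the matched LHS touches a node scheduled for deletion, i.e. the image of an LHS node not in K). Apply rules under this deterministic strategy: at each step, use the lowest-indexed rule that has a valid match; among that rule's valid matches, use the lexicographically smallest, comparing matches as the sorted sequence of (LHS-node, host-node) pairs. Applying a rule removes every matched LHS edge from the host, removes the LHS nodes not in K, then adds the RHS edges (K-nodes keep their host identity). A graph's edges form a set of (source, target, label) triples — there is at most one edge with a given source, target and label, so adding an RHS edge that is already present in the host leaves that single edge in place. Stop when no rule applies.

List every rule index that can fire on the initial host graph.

R0: no valid match — LHS pattern not found
R1: no valid match — LHS pattern not found
R2: 2 valid matches — {0↦5, 1↦3, 2↦6, 3↦7}, {0↦5, 1↦7, 2↦6, 3↦3}
R3: 2 valid matches — {0↦3, 1↦0, 2↦2, 3↦4}, {0↦7, 1↦0, 2↦2, 3↦4}

Answer: [R2,R3]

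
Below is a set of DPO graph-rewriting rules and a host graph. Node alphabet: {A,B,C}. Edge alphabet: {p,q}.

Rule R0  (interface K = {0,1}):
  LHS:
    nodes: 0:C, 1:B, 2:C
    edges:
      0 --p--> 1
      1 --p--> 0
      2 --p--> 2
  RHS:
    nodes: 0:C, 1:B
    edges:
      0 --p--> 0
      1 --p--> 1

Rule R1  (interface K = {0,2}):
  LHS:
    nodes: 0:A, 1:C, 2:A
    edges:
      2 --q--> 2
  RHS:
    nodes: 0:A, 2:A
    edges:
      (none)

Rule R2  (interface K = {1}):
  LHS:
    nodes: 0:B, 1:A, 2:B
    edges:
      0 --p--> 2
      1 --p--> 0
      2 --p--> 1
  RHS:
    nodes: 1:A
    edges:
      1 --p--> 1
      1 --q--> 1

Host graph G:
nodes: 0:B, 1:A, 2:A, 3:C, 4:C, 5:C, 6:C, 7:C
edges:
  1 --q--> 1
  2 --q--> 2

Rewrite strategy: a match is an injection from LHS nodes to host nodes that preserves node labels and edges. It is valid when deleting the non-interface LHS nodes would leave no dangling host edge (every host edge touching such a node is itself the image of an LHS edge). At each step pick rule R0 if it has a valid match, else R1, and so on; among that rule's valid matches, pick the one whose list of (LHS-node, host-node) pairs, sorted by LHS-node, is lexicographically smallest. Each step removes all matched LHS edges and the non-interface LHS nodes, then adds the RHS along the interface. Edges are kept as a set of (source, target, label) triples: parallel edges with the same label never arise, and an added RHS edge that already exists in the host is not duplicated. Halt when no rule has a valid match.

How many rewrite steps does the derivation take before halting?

Answer: 2

Derivation:
initial: |V|=8 |E|=2  E = 1-q->1 2-q->2
step 1: apply R1 at {0↦1, 1↦3, 2↦2}  → |V|=7 |E|=1  E = 1-q->1
step 2: apply R1 at {0↦2, 1↦4, 2↦1}  → |V|=6 |E|=0  E = ∅
halt: no rule applies after step 2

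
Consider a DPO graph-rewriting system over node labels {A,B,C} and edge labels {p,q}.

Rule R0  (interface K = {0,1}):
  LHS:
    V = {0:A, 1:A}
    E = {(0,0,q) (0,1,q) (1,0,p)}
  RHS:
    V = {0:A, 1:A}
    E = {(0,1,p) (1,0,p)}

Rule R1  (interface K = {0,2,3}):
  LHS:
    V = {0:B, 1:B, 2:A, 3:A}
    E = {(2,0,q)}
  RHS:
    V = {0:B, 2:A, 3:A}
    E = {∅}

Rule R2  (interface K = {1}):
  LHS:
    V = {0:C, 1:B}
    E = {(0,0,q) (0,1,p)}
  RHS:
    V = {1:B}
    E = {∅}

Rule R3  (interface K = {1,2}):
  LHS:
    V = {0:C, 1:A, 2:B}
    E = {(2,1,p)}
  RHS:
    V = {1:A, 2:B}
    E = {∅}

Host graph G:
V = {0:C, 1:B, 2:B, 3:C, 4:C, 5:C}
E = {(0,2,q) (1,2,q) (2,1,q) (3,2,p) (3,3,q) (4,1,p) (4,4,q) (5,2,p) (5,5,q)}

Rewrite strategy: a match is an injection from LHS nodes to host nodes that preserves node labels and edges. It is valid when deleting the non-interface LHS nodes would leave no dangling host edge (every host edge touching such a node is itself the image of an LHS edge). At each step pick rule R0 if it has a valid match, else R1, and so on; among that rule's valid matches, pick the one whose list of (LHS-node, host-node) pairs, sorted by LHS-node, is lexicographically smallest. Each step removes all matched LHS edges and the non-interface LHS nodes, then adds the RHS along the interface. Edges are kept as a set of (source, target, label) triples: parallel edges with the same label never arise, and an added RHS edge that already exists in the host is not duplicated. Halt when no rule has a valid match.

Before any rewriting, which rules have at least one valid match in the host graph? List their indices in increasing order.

Answer: [R2]

Derivation:
R0: no valid match — LHS pattern not found
R1: no valid match — LHS pattern not found
R2: 3 valid matches — {0↦3, 1↦2}, {0↦4, 1↦1}, {0↦5, 1↦2}
R3: no valid match — LHS pattern not found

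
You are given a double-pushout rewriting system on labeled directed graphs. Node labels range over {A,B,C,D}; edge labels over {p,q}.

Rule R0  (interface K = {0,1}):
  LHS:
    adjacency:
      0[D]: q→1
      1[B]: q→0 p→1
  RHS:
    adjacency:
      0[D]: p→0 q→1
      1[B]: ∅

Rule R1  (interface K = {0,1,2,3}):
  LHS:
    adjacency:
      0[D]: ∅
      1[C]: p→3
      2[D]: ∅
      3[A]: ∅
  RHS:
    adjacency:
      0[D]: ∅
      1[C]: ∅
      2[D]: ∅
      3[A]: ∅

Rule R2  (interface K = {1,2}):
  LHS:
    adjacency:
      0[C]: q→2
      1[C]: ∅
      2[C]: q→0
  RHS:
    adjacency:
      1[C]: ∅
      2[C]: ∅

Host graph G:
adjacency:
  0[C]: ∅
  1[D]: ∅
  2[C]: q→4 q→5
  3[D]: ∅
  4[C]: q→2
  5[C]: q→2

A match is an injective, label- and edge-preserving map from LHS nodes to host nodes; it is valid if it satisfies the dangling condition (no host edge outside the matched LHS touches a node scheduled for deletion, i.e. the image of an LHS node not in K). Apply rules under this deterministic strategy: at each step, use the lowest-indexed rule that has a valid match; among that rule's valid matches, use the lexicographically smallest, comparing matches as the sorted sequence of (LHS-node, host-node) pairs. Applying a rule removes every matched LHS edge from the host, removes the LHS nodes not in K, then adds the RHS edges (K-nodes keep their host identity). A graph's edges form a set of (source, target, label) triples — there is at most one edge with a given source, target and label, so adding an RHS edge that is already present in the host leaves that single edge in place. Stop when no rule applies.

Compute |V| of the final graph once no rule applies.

start.  V:6 E:4  edges: 2-q->4 2-q->5 4-q->2 5-q->2
1. fire R2 via {0↦4, 1↦0, 2↦2}  →  V:5 E:2  edges: 2-q->5 5-q->2
2. fire R2 via {0↦2, 1↦0, 2↦5}  →  V:4 E:0  edges: ∅
final graph: no rule applies after step 2
NF nodes: {0:C, 1:D, 3:D, 5:C}

Answer: 4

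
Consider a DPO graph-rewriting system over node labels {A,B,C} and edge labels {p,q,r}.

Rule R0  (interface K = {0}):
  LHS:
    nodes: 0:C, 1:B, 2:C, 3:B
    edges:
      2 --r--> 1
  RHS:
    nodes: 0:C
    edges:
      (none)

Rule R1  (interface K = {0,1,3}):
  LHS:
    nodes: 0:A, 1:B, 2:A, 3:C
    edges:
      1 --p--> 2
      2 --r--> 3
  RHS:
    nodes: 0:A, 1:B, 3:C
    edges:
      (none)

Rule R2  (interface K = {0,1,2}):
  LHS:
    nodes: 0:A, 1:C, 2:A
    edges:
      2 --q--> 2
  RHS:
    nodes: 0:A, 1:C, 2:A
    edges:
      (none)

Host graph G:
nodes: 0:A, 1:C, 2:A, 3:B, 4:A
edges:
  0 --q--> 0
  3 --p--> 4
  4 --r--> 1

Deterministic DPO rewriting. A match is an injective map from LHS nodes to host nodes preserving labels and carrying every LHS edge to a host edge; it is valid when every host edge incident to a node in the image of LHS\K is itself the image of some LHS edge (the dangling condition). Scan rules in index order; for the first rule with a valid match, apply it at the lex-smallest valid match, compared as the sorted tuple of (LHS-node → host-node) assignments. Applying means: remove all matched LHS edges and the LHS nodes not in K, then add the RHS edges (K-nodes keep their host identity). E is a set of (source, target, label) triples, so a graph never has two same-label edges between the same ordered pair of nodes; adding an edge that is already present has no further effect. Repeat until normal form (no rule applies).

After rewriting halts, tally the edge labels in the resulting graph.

Answer: (no edges)

Steps:
start.  V:5 E:3  edges: 0-q->0 3-p->4 4-r->1
1. fire R1 via {0↦0, 1↦3, 2↦4, 3↦1}  →  V:4 E:1  edges: 0-q->0
2. fire R2 via {0↦2, 1↦1, 2↦0}  →  V:4 E:0  edges: ∅
halt: no rule applies after step 2
NF edges: []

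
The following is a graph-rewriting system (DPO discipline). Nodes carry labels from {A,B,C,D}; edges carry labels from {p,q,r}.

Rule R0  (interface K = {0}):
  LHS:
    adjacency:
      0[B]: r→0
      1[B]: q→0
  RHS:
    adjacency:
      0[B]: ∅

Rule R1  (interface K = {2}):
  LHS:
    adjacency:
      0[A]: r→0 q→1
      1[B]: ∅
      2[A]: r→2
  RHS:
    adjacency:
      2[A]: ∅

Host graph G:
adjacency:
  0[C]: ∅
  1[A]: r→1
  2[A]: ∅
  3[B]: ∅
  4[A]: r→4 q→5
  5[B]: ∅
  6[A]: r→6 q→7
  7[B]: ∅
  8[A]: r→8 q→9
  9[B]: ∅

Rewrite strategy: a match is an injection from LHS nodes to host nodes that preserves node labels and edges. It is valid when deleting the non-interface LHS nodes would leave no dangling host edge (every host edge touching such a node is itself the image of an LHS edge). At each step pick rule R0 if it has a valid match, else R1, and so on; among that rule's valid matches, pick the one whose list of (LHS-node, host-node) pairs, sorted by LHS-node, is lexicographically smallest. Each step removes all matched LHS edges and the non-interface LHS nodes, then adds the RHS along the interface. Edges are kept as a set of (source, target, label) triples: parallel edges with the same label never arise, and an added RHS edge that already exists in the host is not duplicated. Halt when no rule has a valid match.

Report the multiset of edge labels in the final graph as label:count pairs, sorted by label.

Answer: q:1

Derivation:
initial: |V|=10 |E|=7  E = 1-r->1 4-r->4 4-q->5 6-r->6 6-q->7 8-r->8 8-q->9
step 1: apply R1 at {0↦4, 1↦5, 2↦1}  → |V|=8 |E|=4  E = 6-r->6 6-q->7 8-r->8 8-q->9
step 2: apply R1 at {0↦6, 1↦7, 2↦8}  → |V|=6 |E|=1  E = 8-q->9
normal form: no rule applies after step 2
NF edges: [(8, 9, 'q')]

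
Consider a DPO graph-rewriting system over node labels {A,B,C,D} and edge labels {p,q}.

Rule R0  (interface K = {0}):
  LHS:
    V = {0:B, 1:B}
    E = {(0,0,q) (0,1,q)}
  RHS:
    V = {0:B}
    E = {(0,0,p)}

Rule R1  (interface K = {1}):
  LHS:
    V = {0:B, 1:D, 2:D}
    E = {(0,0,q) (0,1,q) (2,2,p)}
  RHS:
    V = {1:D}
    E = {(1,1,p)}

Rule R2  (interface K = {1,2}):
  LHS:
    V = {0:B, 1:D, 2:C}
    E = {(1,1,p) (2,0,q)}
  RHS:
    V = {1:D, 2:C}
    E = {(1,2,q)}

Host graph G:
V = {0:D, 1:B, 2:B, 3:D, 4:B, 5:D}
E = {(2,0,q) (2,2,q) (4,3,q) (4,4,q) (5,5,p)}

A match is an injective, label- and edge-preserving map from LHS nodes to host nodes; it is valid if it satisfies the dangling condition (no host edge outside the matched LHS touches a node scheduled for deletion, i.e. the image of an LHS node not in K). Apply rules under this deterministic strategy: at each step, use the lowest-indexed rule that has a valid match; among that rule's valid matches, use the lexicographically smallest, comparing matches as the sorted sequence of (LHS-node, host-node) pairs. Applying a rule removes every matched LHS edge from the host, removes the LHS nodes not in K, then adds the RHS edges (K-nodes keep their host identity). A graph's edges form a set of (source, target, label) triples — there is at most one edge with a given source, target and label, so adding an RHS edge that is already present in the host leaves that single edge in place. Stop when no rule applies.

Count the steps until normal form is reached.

[0] host  ⇒  6 nodes, 5 edges  {2-q->0 2-q->2 4-q->3 4-q->4 5-p->5}
[1] R1 @ {0↦2, 1↦0, 2↦5}  ⇒  4 nodes, 3 edges  {0-p->0 4-q->3 4-q->4}
[2] R1 @ {0↦4, 1↦3, 2↦0}  ⇒  2 nodes, 1 edges  {3-p->3}
normal form: no rule applies after step 2

Answer: 2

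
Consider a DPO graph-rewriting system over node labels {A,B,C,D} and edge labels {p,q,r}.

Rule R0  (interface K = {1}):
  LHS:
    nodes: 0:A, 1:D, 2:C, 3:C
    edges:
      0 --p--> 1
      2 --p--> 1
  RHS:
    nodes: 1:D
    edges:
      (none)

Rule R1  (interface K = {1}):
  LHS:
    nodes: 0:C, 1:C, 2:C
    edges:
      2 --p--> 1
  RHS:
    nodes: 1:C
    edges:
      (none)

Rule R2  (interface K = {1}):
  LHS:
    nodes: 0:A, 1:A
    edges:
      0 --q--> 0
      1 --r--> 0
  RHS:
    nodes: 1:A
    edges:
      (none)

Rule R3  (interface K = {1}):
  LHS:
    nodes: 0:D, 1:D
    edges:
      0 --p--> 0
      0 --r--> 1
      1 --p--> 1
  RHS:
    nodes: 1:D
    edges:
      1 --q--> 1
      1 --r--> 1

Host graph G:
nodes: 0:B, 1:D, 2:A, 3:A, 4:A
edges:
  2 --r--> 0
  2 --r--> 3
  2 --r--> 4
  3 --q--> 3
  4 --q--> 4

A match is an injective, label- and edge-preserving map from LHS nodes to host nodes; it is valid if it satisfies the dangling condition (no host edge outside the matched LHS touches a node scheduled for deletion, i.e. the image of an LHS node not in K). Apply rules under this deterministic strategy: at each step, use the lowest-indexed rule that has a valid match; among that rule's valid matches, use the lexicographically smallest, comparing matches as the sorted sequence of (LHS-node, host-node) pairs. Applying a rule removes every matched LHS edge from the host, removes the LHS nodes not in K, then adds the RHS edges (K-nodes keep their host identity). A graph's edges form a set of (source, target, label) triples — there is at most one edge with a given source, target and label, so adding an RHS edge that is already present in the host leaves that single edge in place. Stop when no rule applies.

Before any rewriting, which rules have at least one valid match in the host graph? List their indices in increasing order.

Answer: [R2]

Derivation:
R0: no valid match — LHS pattern not found
R1: no valid match — LHS pattern not found
R2: 2 valid matches — {0↦3, 1↦2}, {0↦4, 1↦2}
R3: no valid match — LHS pattern not found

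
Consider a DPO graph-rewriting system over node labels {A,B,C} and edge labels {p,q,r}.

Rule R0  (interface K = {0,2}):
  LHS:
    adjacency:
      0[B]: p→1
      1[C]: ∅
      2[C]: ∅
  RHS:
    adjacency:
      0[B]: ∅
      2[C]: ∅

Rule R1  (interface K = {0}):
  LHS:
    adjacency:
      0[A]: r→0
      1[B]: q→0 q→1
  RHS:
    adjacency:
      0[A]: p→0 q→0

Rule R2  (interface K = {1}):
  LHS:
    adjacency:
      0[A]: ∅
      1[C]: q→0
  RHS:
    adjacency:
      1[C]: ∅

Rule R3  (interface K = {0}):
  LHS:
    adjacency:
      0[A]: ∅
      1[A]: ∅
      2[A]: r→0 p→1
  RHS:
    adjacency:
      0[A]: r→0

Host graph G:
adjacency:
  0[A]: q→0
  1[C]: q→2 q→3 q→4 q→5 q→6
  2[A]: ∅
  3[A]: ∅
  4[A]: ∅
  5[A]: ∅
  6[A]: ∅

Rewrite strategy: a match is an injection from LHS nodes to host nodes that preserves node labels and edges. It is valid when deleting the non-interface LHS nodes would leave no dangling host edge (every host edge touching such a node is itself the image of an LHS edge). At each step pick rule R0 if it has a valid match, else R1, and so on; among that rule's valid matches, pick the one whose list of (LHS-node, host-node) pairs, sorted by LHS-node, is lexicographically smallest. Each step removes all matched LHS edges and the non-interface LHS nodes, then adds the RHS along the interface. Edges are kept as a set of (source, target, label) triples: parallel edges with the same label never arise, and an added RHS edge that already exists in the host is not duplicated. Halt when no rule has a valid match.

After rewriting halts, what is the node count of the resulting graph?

Answer: 2

Rewrite trace:
[0] host  ⇒  7 nodes, 6 edges  {0-q->0 1-q->2 1-q->3 1-q->4 1-q->5 1-q->6}
[1] R2 @ {0↦2, 1↦1}  ⇒  6 nodes, 5 edges  {0-q->0 1-q->3 1-q->4 1-q->5 1-q->6}
[2] R2 @ {0↦3, 1↦1}  ⇒  5 nodes, 4 edges  {0-q->0 1-q->4 1-q->5 1-q->6}
[3] R2 @ {0↦4, 1↦1}  ⇒  4 nodes, 3 edges  {0-q->0 1-q->5 1-q->6}
[4] R2 @ {0↦5, 1↦1}  ⇒  3 nodes, 2 edges  {0-q->0 1-q->6}
[5] R2 @ {0↦6, 1↦1}  ⇒  2 nodes, 1 edges  {0-q->0}
normal form: no rule applies after step 5
NF nodes: {0:A, 1:C}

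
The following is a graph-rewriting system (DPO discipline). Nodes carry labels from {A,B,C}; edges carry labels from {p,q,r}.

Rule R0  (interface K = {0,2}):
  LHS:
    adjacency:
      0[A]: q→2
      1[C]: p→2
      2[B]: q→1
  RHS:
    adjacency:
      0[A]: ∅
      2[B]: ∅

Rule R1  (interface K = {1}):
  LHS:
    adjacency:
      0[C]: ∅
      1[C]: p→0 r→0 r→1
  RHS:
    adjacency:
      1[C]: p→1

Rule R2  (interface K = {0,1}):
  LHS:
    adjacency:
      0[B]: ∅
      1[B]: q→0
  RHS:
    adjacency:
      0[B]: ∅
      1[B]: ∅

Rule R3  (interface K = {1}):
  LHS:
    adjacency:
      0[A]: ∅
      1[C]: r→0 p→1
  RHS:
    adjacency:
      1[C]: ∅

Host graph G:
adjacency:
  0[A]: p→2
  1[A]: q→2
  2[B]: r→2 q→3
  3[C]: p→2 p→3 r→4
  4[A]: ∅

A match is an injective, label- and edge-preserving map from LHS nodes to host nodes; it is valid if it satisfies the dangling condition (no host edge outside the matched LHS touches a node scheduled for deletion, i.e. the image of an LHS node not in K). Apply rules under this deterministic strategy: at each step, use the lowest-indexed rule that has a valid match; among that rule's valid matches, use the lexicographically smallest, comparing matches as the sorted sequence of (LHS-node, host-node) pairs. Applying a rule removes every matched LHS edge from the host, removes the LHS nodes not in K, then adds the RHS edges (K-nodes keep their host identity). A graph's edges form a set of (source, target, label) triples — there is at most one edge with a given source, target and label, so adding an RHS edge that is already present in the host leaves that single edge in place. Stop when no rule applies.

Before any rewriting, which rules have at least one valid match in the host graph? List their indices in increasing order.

Answer: [R3]

Steps:
R0: no valid match — 1 raw match, all fail dangling condition
R1: no valid match — LHS pattern not found
R2: no valid match — LHS pattern not found
R3: 1 valid match — {0↦4, 1↦3}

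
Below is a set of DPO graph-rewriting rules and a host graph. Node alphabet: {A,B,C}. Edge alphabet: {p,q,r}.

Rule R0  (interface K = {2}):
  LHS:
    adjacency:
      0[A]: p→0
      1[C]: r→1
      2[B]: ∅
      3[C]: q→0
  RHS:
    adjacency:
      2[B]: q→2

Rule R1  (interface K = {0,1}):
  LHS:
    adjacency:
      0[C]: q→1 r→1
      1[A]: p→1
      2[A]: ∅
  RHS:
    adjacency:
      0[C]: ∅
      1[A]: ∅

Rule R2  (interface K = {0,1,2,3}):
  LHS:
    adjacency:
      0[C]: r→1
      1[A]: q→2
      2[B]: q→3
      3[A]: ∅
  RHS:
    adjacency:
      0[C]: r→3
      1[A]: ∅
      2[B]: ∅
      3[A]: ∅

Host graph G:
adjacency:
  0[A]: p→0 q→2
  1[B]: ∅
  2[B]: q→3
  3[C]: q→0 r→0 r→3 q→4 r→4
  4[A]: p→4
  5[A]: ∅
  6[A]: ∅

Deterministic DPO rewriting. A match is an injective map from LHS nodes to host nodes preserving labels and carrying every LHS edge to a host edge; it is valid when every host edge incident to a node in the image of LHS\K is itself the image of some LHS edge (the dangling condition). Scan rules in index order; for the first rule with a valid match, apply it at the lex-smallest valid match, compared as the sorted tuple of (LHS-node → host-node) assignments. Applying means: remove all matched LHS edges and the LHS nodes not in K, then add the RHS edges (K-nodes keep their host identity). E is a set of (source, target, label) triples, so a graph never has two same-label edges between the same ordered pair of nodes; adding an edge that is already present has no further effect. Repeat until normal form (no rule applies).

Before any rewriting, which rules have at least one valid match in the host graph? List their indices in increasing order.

R0: no valid match — LHS pattern not found
R1: 4 valid matches — {0↦3, 1↦0, 2↦5}, {0↦3, 1↦0, 2↦6}, {0↦3, 1↦4, 2↦5} (+1 more)
R2: no valid match — LHS pattern not found

Answer: [R1]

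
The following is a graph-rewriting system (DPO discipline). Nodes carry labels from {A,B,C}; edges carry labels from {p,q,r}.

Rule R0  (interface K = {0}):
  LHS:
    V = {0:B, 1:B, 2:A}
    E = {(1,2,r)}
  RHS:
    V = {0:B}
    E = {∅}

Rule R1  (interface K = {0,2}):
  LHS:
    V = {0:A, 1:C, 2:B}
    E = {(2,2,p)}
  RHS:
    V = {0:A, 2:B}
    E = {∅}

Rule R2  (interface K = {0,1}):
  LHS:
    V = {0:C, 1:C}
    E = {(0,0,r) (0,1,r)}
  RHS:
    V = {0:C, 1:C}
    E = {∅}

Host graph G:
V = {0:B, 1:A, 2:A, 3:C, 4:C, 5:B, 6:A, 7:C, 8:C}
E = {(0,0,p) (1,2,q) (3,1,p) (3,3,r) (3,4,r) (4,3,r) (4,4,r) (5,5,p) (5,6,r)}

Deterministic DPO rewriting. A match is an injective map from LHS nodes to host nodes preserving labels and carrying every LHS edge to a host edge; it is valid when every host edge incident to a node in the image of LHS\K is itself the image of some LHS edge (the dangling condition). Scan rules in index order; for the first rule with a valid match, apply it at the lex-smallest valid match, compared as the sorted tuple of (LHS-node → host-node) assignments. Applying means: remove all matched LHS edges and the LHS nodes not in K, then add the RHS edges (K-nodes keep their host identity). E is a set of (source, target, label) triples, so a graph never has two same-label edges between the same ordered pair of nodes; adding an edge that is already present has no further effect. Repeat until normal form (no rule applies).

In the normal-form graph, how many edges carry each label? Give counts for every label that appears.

Answer: p:1 q:1

Rewrite trace:
[0] host  ⇒  9 nodes, 9 edges  {0-p->0 1-q->2 3-p->1 3-r->3 3-r->4 4-r->3 4-r->4 5-p->5 5-r->6}
[1] R1 @ {0↦1, 1↦7, 2↦0}  ⇒  8 nodes, 8 edges  {1-q->2 3-p->1 3-r->3 3-r->4 4-r->3 4-r->4 5-p->5 5-r->6}
[2] R1 @ {0↦1, 1↦8, 2↦5}  ⇒  7 nodes, 7 edges  {1-q->2 3-p->1 3-r->3 3-r->4 4-r->3 4-r->4 5-r->6}
[3] R0 @ {0↦0, 1↦5, 2↦6}  ⇒  5 nodes, 6 edges  {1-q->2 3-p->1 3-r->3 3-r->4 4-r->3 4-r->4}
[4] R2 @ {0↦3, 1↦4}  ⇒  5 nodes, 4 edges  {1-q->2 3-p->1 4-r->3 4-r->4}
[5] R2 @ {0↦4, 1↦3}  ⇒  5 nodes, 2 edges  {1-q->2 3-p->1}
normal form: no rule applies after step 5
NF edges: [(1, 2, 'q'), (3, 1, 'p')]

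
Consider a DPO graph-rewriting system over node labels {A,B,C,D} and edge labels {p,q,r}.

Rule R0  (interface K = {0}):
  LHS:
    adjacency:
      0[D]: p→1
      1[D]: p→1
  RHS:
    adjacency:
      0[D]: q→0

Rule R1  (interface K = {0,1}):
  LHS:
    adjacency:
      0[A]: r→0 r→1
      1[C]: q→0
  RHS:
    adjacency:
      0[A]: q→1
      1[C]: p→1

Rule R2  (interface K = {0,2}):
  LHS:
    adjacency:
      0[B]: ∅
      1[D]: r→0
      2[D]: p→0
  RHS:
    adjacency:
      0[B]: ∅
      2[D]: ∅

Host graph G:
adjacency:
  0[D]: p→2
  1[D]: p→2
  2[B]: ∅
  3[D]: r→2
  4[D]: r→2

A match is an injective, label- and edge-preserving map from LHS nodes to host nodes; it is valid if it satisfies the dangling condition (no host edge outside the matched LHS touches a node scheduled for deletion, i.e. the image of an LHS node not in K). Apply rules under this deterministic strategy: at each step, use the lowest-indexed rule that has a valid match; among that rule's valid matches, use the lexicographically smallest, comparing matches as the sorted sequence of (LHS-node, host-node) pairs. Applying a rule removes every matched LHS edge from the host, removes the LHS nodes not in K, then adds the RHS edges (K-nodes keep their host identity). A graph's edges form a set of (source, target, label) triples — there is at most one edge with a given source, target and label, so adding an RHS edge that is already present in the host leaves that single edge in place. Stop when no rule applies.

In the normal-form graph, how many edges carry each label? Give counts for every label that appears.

Answer: (no edges)

Steps:
start.  V:5 E:4  edges: 0-p->2 1-p->2 3-r->2 4-r->2
1. fire R2 via {0↦2, 1↦3, 2↦0}  →  V:4 E:2  edges: 1-p->2 4-r->2
2. fire R2 via {0↦2, 1↦4, 2↦1}  →  V:3 E:0  edges: ∅
final graph: no rule applies after step 2
NF edges: []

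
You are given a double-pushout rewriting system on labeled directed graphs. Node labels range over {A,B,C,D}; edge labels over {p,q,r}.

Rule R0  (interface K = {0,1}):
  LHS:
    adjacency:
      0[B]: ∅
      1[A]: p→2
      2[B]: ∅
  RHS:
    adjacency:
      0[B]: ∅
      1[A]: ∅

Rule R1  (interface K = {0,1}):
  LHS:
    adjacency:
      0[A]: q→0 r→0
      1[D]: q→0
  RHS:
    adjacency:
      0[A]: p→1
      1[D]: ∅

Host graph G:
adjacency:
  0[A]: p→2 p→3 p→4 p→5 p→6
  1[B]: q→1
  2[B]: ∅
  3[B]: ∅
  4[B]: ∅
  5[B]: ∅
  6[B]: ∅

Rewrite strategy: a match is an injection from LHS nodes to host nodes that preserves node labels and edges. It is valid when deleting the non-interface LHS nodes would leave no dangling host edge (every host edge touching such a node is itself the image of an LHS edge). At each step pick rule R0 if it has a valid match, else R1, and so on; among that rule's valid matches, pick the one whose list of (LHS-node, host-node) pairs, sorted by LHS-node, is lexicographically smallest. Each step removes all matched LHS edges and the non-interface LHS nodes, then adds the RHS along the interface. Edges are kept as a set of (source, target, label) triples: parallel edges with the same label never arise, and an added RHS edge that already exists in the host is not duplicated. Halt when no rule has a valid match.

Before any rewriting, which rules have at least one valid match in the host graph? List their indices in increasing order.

Answer: [R0]

Rewrite trace:
R0: 25 valid matches — {0↦1, 1↦0, 2↦2}, {0↦1, 1↦0, 2↦3}, {0↦1, 1↦0, 2↦4} (+22 more)
R1: no valid match — LHS pattern not found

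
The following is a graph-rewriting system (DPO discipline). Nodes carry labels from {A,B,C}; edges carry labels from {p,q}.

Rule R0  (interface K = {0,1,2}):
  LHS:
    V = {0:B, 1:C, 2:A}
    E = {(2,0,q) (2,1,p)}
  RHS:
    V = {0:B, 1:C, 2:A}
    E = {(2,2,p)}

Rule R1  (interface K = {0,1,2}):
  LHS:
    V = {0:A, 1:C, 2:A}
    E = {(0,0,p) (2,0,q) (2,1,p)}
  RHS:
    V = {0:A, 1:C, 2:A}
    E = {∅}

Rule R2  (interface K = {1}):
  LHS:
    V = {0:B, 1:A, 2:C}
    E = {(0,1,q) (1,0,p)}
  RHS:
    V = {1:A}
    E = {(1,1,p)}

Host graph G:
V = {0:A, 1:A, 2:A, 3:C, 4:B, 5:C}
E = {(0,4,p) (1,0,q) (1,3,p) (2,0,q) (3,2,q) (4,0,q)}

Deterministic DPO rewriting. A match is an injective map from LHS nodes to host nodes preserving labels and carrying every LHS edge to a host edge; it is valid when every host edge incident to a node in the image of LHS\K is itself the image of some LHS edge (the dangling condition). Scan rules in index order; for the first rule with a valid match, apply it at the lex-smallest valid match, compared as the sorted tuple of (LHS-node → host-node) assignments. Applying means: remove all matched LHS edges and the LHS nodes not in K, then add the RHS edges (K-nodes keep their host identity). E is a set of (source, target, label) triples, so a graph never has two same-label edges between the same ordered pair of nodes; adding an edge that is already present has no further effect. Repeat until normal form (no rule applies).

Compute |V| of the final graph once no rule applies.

initial: |V|=6 |E|=6  E = 0-p->4 1-q->0 1-p->3 2-q->0 3-q->2 4-q->0
step 1: apply R2 at {0↦4, 1↦0, 2↦5}  → |V|=4 |E|=5  E = 0-p->0 1-q->0 1-p->3 2-q->0 3-q->2
step 2: apply R1 at {0↦0, 1↦3, 2↦1}  → |V|=4 |E|=2  E = 2-q->0 3-q->2
final graph: no rule applies after step 2
NF nodes: {0:A, 1:A, 2:A, 3:C}

Answer: 4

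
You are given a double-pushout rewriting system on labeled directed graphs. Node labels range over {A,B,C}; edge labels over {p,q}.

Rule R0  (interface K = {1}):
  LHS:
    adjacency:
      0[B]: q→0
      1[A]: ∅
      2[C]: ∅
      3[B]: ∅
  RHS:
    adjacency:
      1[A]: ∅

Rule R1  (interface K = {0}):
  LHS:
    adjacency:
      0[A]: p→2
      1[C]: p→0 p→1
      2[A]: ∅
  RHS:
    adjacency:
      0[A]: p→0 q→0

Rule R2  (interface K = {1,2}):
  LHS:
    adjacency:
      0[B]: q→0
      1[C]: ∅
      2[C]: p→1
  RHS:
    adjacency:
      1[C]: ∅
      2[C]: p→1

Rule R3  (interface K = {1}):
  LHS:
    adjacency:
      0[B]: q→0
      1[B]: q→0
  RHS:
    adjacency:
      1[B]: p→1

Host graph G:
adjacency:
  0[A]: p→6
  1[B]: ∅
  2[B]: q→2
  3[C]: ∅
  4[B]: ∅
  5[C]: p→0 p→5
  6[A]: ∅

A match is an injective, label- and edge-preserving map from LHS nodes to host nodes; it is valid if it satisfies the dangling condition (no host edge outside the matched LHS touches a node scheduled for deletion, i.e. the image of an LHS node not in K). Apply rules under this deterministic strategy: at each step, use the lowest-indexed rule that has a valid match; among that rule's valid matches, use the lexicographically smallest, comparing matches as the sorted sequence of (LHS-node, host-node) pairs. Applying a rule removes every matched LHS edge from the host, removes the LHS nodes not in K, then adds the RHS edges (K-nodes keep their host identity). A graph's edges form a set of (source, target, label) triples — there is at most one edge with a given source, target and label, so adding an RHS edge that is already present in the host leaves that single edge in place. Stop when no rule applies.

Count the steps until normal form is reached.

Answer: 2

Derivation:
start.  V:7 E:4  edges: 0-p->6 2-q->2 5-p->0 5-p->5
1. fire R0 via {0↦2, 1↦0, 2↦3, 3↦1}  →  V:4 E:3  edges: 0-p->6 5-p->0 5-p->5
2. fire R1 via {0↦0, 1↦5, 2↦6}  →  V:2 E:2  edges: 0-p->0 0-q->0
normal form: no rule applies after step 2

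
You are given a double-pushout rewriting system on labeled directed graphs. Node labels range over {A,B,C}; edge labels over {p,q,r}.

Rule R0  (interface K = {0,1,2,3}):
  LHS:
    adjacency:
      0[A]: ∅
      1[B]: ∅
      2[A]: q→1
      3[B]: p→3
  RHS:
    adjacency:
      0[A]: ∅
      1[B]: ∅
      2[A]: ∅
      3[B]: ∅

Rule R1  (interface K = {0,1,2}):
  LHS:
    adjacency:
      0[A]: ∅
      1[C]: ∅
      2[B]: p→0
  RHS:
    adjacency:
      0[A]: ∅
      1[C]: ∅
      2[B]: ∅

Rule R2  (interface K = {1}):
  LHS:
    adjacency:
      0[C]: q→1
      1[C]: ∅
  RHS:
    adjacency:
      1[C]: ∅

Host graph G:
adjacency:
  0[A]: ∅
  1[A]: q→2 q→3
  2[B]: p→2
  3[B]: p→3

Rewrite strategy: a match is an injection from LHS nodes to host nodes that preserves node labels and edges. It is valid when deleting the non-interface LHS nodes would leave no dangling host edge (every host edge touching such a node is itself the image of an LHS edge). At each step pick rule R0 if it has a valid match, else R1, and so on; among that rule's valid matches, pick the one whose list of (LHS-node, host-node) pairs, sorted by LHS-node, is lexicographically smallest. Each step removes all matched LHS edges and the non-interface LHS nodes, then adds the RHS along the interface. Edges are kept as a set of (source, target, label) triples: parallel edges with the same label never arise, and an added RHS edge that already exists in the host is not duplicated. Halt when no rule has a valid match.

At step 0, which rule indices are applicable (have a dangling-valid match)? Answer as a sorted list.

R0: 2 valid matches — {0↦0, 1↦2, 2↦1, 3↦3}, {0↦0, 1↦3, 2↦1, 3↦2}
R1: no valid match — LHS pattern not found
R2: no valid match — LHS pattern not found

Answer: [R0]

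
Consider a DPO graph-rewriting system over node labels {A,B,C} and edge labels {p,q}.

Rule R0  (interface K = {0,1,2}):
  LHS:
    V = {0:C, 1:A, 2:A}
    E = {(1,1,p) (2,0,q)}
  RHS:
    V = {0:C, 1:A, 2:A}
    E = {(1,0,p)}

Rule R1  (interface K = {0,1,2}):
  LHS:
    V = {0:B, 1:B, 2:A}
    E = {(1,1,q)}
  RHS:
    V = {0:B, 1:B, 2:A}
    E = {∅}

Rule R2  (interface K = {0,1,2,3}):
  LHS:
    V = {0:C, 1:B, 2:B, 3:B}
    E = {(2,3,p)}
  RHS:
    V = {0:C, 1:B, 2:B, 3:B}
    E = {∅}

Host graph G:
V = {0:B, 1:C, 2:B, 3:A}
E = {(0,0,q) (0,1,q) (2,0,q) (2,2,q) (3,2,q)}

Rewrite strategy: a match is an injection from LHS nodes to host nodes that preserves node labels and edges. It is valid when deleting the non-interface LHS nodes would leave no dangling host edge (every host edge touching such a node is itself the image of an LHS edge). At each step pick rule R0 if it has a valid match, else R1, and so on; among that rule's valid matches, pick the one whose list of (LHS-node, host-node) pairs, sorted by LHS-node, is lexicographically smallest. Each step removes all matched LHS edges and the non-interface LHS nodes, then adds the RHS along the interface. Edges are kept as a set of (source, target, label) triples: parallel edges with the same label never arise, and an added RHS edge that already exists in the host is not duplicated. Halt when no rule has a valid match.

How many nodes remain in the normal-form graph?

Answer: 4

Steps:
[0] host  ⇒  4 nodes, 5 edges  {0-q->0 0-q->1 2-q->0 2-q->2 3-q->2}
[1] R1 @ {0↦0, 1↦2, 2↦3}  ⇒  4 nodes, 4 edges  {0-q->0 0-q->1 2-q->0 3-q->2}
[2] R1 @ {0↦2, 1↦0, 2↦3}  ⇒  4 nodes, 3 edges  {0-q->1 2-q->0 3-q->2}
final graph: no rule applies after step 2
NF nodes: {0:B, 1:C, 2:B, 3:A}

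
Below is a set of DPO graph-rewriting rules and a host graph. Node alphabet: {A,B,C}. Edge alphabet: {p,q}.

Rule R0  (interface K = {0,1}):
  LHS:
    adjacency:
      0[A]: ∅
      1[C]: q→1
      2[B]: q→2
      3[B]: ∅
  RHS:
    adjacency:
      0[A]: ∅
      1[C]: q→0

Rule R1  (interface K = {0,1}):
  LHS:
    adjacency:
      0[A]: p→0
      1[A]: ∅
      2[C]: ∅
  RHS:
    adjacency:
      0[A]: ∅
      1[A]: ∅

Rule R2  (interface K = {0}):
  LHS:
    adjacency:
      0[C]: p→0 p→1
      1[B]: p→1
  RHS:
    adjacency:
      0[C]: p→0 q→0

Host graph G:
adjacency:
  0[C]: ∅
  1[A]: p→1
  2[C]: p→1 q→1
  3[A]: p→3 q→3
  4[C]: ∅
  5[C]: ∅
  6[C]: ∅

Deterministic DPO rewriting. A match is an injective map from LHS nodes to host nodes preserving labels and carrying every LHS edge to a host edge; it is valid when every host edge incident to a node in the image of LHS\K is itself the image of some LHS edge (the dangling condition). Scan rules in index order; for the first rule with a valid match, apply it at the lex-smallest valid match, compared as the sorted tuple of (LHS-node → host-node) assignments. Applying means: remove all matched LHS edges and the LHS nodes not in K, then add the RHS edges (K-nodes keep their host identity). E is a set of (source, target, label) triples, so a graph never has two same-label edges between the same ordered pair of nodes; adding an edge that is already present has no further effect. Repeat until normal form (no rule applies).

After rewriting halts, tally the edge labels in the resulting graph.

Answer: p:1 q:2

Rewrite trace:
start.  V:7 E:5  edges: 1-p->1 2-p->1 2-q->1 3-p->3 3-q->3
1. fire R1 via {0↦1, 1↦3, 2↦0}  →  V:6 E:4  edges: 2-p->1 2-q->1 3-p->3 3-q->3
2. fire R1 via {0↦3, 1↦1, 2↦4}  →  V:5 E:3  edges: 2-p->1 2-q->1 3-q->3
normal form: no rule applies after step 2
NF edges: [(2, 1, 'p'), (2, 1, 'q'), (3, 3, 'q')]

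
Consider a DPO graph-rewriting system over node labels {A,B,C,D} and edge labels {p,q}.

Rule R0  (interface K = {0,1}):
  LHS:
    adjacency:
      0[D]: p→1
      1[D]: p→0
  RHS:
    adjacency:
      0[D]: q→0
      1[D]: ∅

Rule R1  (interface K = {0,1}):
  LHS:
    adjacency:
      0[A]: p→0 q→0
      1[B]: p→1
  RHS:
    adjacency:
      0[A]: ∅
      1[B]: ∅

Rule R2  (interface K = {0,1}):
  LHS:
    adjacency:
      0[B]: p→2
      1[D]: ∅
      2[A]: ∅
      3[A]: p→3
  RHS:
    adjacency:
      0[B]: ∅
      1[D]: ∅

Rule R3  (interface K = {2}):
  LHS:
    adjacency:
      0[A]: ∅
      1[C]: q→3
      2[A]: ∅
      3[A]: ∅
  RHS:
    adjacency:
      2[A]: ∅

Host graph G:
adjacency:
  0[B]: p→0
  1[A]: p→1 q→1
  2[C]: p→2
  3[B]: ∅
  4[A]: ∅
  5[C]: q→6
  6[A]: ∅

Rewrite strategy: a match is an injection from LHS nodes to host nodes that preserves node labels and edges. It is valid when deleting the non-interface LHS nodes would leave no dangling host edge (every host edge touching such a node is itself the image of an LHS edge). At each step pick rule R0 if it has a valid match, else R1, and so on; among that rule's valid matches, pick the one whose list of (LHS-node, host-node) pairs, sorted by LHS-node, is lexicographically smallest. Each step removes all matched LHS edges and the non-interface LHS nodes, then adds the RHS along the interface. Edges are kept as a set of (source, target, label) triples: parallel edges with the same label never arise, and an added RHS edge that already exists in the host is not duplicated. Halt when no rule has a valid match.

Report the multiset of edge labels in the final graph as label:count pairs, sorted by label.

Answer: p:1

Steps:
initial: |V|=7 |E|=5  E = 0-p->0 1-p->1 1-q->1 2-p->2 5-q->6
step 1: apply R1 at {0↦1, 1↦0}  → |V|=7 |E|=2  E = 2-p->2 5-q->6
step 2: apply R3 at {0↦1, 1↦5, 2↦4, 3↦6}  → |V|=4 |E|=1  E = 2-p->2
final graph: no rule applies after step 2
NF edges: [(2, 2, 'p')]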